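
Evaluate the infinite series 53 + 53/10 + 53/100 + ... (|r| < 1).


S∞ = a₁/(1-r) = 53/(1 - 1/10)
= 53/(9/10)
= 530/9

S∞ = 530/9


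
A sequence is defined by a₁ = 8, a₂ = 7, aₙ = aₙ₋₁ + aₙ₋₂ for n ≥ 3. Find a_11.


Computing iteratively: 8, 7, 15, 22, 37, 59, 96, 155, 251, 406, 657
a_11 = 657

a_11 = 657


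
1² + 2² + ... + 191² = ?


n = 191
n(n+1)(2n+1)/6 = 191×192×383/6
= 14045376/6 = 2340896

Σk² = 2340896


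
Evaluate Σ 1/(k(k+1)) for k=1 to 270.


1/(k(k+1)) = 1/k - 1/(k+1) (partial fractions)
Telescoping: Σ = 1 - 1/271 = 270/271

Sum = 270/271


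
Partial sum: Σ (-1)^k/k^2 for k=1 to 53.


S = -1 + 1/4 - 1/9 + 1/16 - 1/25 + 1/36 - 1/49 + 1/64 ± ...
= -0.8226
(Full series converges to -π²/12 ≈ -0.8225)

S_53 = -0.8226


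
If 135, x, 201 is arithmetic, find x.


AM = (135 + 201)/2 = 336/2 = 168

AM = 168


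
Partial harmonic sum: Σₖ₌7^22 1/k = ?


Σₖ₌7^22 1/k = 1/7 + 1/8 + 1/9 + ... + 1/22
= 32094677/25865840
≈ 1.2408

Sum = 32094677/25865840 ≈ 1.2408


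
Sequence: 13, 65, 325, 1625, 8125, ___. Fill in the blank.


Pattern: geometric (r=5)
Terms: 13, 65, 325, 1625, 8125
Next term = 40625

Next term = 40625


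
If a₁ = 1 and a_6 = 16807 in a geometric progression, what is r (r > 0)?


r^(n-1) = aₙ/a₁
r^5 = 16807/1 = 16807
r = 16807^(1/5)
= 7

r = 7


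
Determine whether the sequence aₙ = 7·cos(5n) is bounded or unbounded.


For all n, -1 ≤ cos(5n) ≤ 1, so -7 ≤ 7·cos(5n) ≤ 7
Lower bound: -7, Upper bound: 7
The sequence IS bounded

Bounded (-7 ≤ aₙ ≤ 7)


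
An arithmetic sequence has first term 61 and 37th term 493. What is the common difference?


d = (aₙ - a₁)/(n-1)
= (493 - 61)/(37-1)
= 432/36 = 12

d = 12


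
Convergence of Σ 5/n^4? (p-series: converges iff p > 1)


p-series test: Σ c/n^p converges if p > 1, diverges if p ≤ 1 (constant c > 0 doesn't affect convergence).
p = 4
4 > 1 → CONVERGES

Converges (p = 4 > 1)


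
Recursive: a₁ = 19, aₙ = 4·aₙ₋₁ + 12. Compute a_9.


Computing step by step:
a_1 = 19
a_2 = 88
a_3 = 364
a_4 = 1468
a_5 = 5884
a_6 = 23548
a_7 = 94204
a_8 = 376828
a_9 = 1507324


a_9 = 1507324


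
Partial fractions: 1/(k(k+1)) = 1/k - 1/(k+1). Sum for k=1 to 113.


1/(k(k+1)) = 1/k - 1/(k+1) (partial fractions)
Telescoping: Σ = 1 - 1/114 = 113/114

Sum = 113/114


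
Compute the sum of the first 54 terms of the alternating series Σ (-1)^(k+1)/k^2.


S = 1 - 1/4 + 1/9 - 1/16 + 1/25 - 1/36 + 1/49 - 1/64 ± ...
= 0.8223
(Full series converges to +π²/12 ≈ +0.8225)

S_54 = 0.8223


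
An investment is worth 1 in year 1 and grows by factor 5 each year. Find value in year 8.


aₙ = a₁·r^(n-1)
= 1×5^7
= 1×78125
= 78125

a_8 = 78125


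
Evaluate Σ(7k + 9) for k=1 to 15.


Σ(7k+9) = 7·Σk + 9·n
= 7·120 + 9·15
= 840 + 135 = 975

Σ = 975


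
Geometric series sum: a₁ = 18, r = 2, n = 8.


Sₙ = 18×(2^8 - 1)/(2 - 1)
= 18×(256 - 1)/1
= 18×255/1
= 4590

S_8 = 4590


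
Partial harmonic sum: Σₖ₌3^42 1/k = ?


Σₖ₌3^42 1/k = 1/3 + 1/4 + 1/5 + ... + 1/42
= 8041906695706619/2844937529085600
≈ 2.8267

Sum = 8041906695706619/2844937529085600 ≈ 2.8267


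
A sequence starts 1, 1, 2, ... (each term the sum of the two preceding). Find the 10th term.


Computing iteratively: 1, 1, 2, 3, 5, 8, 13, 21, 34, 55
a_10 = 55

a_10 = 55


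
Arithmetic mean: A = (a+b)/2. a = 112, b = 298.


AM = (112 + 298)/2 = 410/2 = 205

AM = 205


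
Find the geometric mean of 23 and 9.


GM = √(23×9) = √207 = 14.3875

GM = 14.3875


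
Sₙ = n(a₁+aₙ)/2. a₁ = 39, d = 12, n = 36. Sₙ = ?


aₙ = 39 + (36-1)×12 = 459
Sₙ = n(a₁+aₙ)/2 = 36×(39+459)/2
= 36×498/2 = 8964

S_36 = 8964


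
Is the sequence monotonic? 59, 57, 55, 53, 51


Differences: -2, -2, -2, -2
All differences < 0 → strictly DECREASING

Monotonically decreasing


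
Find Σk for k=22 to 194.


Σₖ₌22^194 k = Σₖ₌₁^194 k − Σₖ₌₁^21 k
= 194·195/2 − 21·22/2
= 18915 − 231 = 18684

Σk = 18684


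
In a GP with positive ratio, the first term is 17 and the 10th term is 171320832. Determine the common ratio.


r^(n-1) = aₙ/a₁
r^9 = 171320832/17 = 10077696
r = 10077696^(1/9)
= 6

r = 6


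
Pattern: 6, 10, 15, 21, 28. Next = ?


Pattern: triangular numbers: n(n+1)/2
Terms: 6, 10, 15, 21, 28
Next term = 36

Next term = 36


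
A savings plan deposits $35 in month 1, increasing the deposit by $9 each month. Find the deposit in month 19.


aₙ = a₁ + (n-1)d
= 35 + (19-1)×9
= 35 + 162
= 197

a_19 = 197


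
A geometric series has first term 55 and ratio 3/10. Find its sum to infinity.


S∞ = a₁/(1-r) = 55/(1 - 3/10)
= 55/(7/10)
= 550/7

S∞ = 550/7


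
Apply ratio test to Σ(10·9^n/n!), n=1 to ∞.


aₙ = 10·9^n/n!
a_{n+1}/aₙ = 9^(n+1)/(n+1)! × n!/9^n  (constant 10 cancels)
= 9/(n+1)
L = lim(n→∞) 9/(n+1) = 0
L < 1 → series CONVERGES

Converges (ratio test: L = 0 < 1)


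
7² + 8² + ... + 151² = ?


Σₖ₌7^151 k² = Σₖ₌₁^151 k² − Σₖ₌₁^6 k²
= 151·152·303/6 − 6·7·13/6
= 1159076 − 91 = 1158985

Σk² = 1158985


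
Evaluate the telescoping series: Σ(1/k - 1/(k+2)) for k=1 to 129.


Telescoping with gap 2: two head and two tail terms survive.
= (1 + 1/2) - (1/130 + 1/131)
= 3/2 - 1/130 - 1/131 = 12642/8515

Sum = 12642/8515


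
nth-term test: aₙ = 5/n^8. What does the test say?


lim(n→∞) 5/n^8 = 0
lim aₙ = 0 → nth-term test is INCONCLUSIVE
(Need other tests; this is actually a convergent p-series with p=8 > 1)

Inconclusive (lim aₙ = 0; need another test)


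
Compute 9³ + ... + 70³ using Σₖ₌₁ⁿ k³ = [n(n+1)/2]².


Σₖ₌9^70 k³ = [70·71/2]² − [8·9/2]²
= 6175225 − 1296 = 6173929

Σk³ = 6173929


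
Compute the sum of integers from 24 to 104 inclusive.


Σₖ₌24^104 k = Σₖ₌₁^104 k − Σₖ₌₁^23 k
= 104·105/2 − 23·24/2
= 5460 − 276 = 5184

Σk = 5184


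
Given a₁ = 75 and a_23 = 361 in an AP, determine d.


d = (aₙ - a₁)/(n-1)
= (361 - 75)/(23-1)
= 286/22 = 13

d = 13


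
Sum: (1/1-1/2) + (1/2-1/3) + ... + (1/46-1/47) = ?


Telescoping: adjacent terms cancel.
= 1/1 - 1/47
= 1 - 1/47 = 46/47

Sum = 46/47


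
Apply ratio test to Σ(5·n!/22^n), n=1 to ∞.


aₙ = 5·n!/22^n
a_{n+1}/aₙ = (n+1)!/22^(n+1) × 22^n/n!  (constant 5 cancels)
= (n+1)/22
L = lim(n→∞) (n+1)/22 = ∞
L > 1 → series DIVERGES

Diverges (ratio test: L = ∞ > 1)


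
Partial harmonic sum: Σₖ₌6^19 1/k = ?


Σₖ₌6^19 1/k = 1/6 + 1/7 + 1/8 + ... + 1/19
= 19622959/15519504
≈ 1.2644

Sum = 19622959/15519504 ≈ 1.2644


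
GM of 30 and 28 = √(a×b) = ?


GM = √(30×28) = √840 = 28.9828

GM = 28.9828


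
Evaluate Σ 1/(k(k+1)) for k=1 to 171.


1/(k(k+1)) = 1/k - 1/(k+1) (partial fractions)
Telescoping: Σ = 1 - 1/172 = 171/172

Sum = 171/172


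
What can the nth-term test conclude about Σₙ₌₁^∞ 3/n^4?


lim(n→∞) 3/n^4 = 0
lim aₙ = 0 → nth-term test is INCONCLUSIVE
(Need other tests; this is actually a convergent p-series with p=4 > 1)

Inconclusive (lim aₙ = 0; need another test)


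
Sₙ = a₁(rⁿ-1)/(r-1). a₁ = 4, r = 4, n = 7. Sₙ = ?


Sₙ = 4×(4^7 - 1)/(4 - 1)
= 4×(16384 - 1)/3
= 4×16383/3
= 21844

S_7 = 21844


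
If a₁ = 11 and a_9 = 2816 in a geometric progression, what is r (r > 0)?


r^(n-1) = aₙ/a₁
r^8 = 2816/11 = 256
r = 256^(1/8)
= ±2; taking r > 0 gives r = 2

r = 2


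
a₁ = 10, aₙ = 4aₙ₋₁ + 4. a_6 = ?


Computing step by step:
a_1 = 10
a_2 = 44
a_3 = 180
a_4 = 724
a_5 = 2900
a_6 = 11604


a_6 = 11604


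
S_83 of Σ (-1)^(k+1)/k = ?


S = 1 - 1/2 + 1/3 - 1/4 + 1/5 - 1/6 + 1/7 - 1/8 ± ...
= 0.6991
(Full series converges to +ln(2) ≈ +0.6931)

S_83 = 0.6991


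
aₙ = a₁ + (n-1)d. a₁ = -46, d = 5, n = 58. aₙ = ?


aₙ = a₁ + (n-1)d
= -46 + (58-1)×5
= -46 + 285
= 239

a_58 = 239


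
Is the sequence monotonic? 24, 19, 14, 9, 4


Differences: -5, -5, -5, -5
All differences < 0 → strictly DECREASING

Monotonically decreasing


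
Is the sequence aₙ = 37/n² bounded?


a₁ = 37, a₂ = 37/4, a₃ = 37/9, ...
0 < aₙ ≤ 37 for all n ≥ 1
The sequence IS bounded

Bounded (0 < aₙ ≤ 37)


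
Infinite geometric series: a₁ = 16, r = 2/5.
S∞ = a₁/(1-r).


S∞ = a₁/(1-r) = 16/(1 - 2/5)
= 16/(3/5)
= 80/3

S∞ = 80/3


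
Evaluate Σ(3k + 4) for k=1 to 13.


Σ(3k+4) = 3·Σk + 4·n
= 3·91 + 4·13
= 273 + 52 = 325

Σ = 325


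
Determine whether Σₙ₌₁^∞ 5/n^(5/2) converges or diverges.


p-series test: Σ c/n^p converges if p > 1, diverges if p ≤ 1 (constant c > 0 doesn't affect convergence).
p = 5/2
5/2 > 1 → CONVERGES

Converges (p = 5/2 > 1)


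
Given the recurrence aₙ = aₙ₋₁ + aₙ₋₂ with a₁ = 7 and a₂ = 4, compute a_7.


Computing iteratively: 7, 4, 11, 15, 26, 41, 67
a_7 = 67

a_7 = 67


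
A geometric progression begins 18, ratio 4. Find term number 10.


aₙ = a₁·r^(n-1)
= 18×4^9
= 18×262144
= 4718592

a_10 = 4718592


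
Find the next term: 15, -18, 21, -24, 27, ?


Pattern: alternating sign, magnitude arithmetic (d=3)
Terms: 15, -18, 21, -24, 27
Next term = -30

Next term = -30


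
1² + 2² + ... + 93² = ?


n = 93
n(n+1)(2n+1)/6 = 93×94×187/6
= 1634754/6 = 272459

Σk² = 272459


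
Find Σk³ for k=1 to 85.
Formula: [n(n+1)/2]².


n(n+1)/2 = 85×86/2 = 3655
Σk³ = 3655² = 13359025

Σk³ = 13359025


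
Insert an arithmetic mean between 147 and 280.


AM = (147 + 280)/2 = 427/2 = 213.5

AM = 213.5


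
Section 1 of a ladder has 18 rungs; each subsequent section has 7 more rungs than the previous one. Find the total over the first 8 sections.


aₙ = 18 + (8-1)×7 = 67
Sₙ = n(a₁+aₙ)/2 = 8×(18+67)/2
= 8×85/2 = 340

S_8 = 340


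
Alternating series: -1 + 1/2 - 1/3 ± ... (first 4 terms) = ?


S = -1 + 1/2 - 1/3 + 1/4
= -0.5833
(Full series converges to -ln(2) ≈ -0.6931)

S_4 = -0.5833


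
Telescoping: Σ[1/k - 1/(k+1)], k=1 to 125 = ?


Telescoping: adjacent terms cancel.
= 1/1 - 1/126
= 1 - 1/126 = 125/126

Sum = 125/126


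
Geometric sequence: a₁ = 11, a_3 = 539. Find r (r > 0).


r^(n-1) = aₙ/a₁
r^2 = 539/11 = 49
r = 49^(1/2)
= ±7; taking r > 0 gives r = 7

r = 7


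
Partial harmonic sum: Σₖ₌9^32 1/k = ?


Σₖ₌9^32 1/k = 1/9 + 1/10 + 1/11 + ... + 1/32
= 193592897936819/144403552893600
≈ 1.3406

Sum = 193592897936819/144403552893600 ≈ 1.3406


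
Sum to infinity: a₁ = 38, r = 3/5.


S∞ = a₁/(1-r) = 38/(1 - 3/5)
= 38/(2/5)
= 95

S∞ = 95


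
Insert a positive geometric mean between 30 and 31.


GM = √(30×31) = √930 = 30.4959

GM = 30.4959


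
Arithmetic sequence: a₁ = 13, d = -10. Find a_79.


aₙ = a₁ + (n-1)d
= 13 + (79-1)×-10
= 13 - 780
= -767

a_79 = -767


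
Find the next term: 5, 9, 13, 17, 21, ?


Pattern: arithmetic (d=4)
Terms: 5, 9, 13, 17, 21
Next term = 25

Next term = 25


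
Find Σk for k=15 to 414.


Σₖ₌15^414 k = Σₖ₌₁^414 k − Σₖ₌₁^14 k
= 414·415/2 − 14·15/2
= 85905 − 105 = 85800

Σk = 85800


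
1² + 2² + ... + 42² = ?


n = 42
n(n+1)(2n+1)/6 = 42×43×85/6
= 153510/6 = 25585

Σk² = 25585


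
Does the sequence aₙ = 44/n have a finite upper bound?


a₁ = 44, a₂ = 44/2, a₃ = 44/3, ...
0 < aₙ ≤ 44 for all n ≥ 1
Lower bound: 0, Upper bound: 44
The sequence IS bounded

Bounded (0 < aₙ ≤ 44)


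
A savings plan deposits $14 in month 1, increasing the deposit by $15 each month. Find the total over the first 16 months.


aₙ = 14 + (16-1)×15 = 239
Sₙ = n(a₁+aₙ)/2 = 16×(14+239)/2
= 16×253/2 = 2024

S_16 = 2024


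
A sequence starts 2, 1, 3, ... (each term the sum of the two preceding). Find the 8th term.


Computing iteratively: 2, 1, 3, 4, 7, 11, 18, 29
a_8 = 29

a_8 = 29


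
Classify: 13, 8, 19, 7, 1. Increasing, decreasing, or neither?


Differences: -5, 11, -12, -6
Difference at position 2 is +11 (> 0) but position 1 is -5 (< 0) — sequence both rises and falls
→ NOT monotonic

Not monotonic


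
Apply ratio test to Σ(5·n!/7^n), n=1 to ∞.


aₙ = 5·n!/7^n
a_{n+1}/aₙ = (n+1)!/7^(n+1) × 7^n/n!  (constant 5 cancels)
= (n+1)/7
L = lim(n→∞) (n+1)/7 = ∞
L > 1 → series DIVERGES

Diverges (ratio test: L = ∞ > 1)


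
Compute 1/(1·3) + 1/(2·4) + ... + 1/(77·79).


1/(k(k+2)) = (1/2)·(1/k - 1/(k+2)) (partial fractions)
Telescoping: Σ = (1/2)·(1 + 1/2 - 1/78 - 1/79) = 4543/6162

Sum = 4543/6162


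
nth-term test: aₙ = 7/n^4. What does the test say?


lim(n→∞) 7/n^4 = 0
lim aₙ = 0 → nth-term test is INCONCLUSIVE
(Need other tests; this is actually a convergent p-series with p=4 > 1)

Inconclusive (lim aₙ = 0; need another test)


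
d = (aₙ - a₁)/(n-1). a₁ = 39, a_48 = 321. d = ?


d = (aₙ - a₁)/(n-1)
= (321 - 39)/(48-1)
= 282/47 = 6

d = 6


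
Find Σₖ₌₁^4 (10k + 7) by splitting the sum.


Σ(10k+7) = 10·Σk + 7·n
= 10·10 + 7·4
= 100 + 28 = 128

Σ = 128


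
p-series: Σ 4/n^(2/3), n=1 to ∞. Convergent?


p-series test: Σ c/n^p converges if p > 1, diverges if p ≤ 1 (constant c > 0 doesn't affect convergence).
p = 2/3
2/3 ≤ 1 → DIVERGES

Diverges (p = 2/3 ≤ 1)


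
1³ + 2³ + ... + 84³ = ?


n(n+1)/2 = 84×85/2 = 3570
Σk³ = 3570² = 12744900

Σk³ = 12744900


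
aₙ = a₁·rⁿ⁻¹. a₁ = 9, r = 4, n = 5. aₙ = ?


aₙ = a₁·r^(n-1)
= 9×4^4
= 9×256
= 2304

a_5 = 2304


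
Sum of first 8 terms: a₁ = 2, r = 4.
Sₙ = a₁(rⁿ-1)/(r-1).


Sₙ = 2×(4^8 - 1)/(4 - 1)
= 2×(65536 - 1)/3
= 2×65535/3
= 43690

S_8 = 43690


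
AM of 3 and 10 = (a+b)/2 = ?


AM = (3 + 10)/2 = 13/2 = 6.5

AM = 6.5


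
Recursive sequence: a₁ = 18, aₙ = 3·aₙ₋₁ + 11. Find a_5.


Computing step by step:
a_1 = 18
a_2 = 65
a_3 = 206
a_4 = 629
a_5 = 1898


a_5 = 1898


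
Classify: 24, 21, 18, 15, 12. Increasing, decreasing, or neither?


Differences: -3, -3, -3, -3
All differences < 0 → strictly DECREASING

Monotonically decreasing


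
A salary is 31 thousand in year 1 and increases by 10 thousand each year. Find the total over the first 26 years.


aₙ = 31 + (26-1)×10 = 281
Sₙ = n(a₁+aₙ)/2 = 26×(31+281)/2
= 26×312/2 = 4056

S_26 = 4056


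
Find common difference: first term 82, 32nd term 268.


d = (aₙ - a₁)/(n-1)
= (268 - 82)/(32-1)
= 186/31 = 6

d = 6


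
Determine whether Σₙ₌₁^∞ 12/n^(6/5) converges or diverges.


p-series test: Σ c/n^p converges if p > 1, diverges if p ≤ 1 (constant c > 0 doesn't affect convergence).
p = 6/5
6/5 > 1 → CONVERGES

Converges (p = 6/5 > 1)


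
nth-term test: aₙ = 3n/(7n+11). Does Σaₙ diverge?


lim(n→∞) 3n/(7n+11) = 3/7 = 3/7  (divide numerator and denominator by n)
lim aₙ = 3/7 ≠ 0 → series DIVERGES

Diverges (lim aₙ = 3/7 ≠ 0)


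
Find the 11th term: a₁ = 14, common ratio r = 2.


aₙ = a₁·r^(n-1)
= 14×2^10
= 14×1024
= 14336

a_11 = 14336


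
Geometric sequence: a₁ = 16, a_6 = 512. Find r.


r^(n-1) = aₙ/a₁
r^5 = 512/16 = 32
r = 32^(1/5)
= 2

r = 2


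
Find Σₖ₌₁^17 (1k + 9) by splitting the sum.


Σ(1k+9) = 1·Σk + 9·n
= 1·153 + 9·17
= 153 + 153 = 306

Σ = 306


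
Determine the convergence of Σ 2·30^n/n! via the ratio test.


aₙ = 2·30^n/n!
a_{n+1}/aₙ = 30^(n+1)/(n+1)! × n!/30^n  (constant 2 cancels)
= 30/(n+1)
L = lim(n→∞) 30/(n+1) = 0
L < 1 → series CONVERGES

Converges (ratio test: L = 0 < 1)


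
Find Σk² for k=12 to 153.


Σₖ₌12^153 k² = Σₖ₌₁^153 k² − Σₖ₌₁^11 k²
= 153·154·307/6 − 11·12·23/6
= 1205589 − 506 = 1205083

Σk² = 1205083


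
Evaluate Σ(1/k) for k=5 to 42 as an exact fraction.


Σₖ₌5^42 1/k = 1/5 + 1/6 + 1/7 + ... + 1/42
= 6382359803740019/2844937529085600
≈ 2.2434

Sum = 6382359803740019/2844937529085600 ≈ 2.2434


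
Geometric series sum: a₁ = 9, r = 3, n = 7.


Sₙ = 9×(3^7 - 1)/(3 - 1)
= 9×(2187 - 1)/2
= 9×2186/2
= 9837

S_7 = 9837


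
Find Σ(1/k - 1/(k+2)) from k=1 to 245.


Telescoping with gap 2: two head and two tail terms survive.
= (1 + 1/2) - (1/246 + 1/247)
= 3/2 - 1/246 - 1/247 = 45325/30381

Sum = 45325/30381


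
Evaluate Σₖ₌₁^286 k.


n(n+1)/2 = 286×287/2 = 82082/2 = 41041

Σk = 41041


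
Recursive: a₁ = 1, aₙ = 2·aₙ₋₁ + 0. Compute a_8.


Computing step by step:
a_1 = 1
a_2 = 2
a_3 = 4
a_4 = 8
a_5 = 16
a_6 = 32
a_7 = 64
a_8 = 128


a_8 = 128


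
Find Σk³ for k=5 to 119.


Σₖ₌5^119 k³ = [119·120/2]² − [4·5/2]²
= 50979600 − 100 = 50979500

Σk³ = 50979500


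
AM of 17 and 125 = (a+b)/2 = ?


AM = (17 + 125)/2 = 142/2 = 71

AM = 71


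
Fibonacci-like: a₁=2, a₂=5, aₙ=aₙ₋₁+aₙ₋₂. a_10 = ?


Computing iteratively: 2, 5, 7, 12, 19, 31, 50, 81, 131, 212
a_10 = 212

a_10 = 212


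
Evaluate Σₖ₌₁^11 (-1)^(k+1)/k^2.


S = 1 - 1/4 + 1/9 - 1/16 + 1/25 - 1/36 + 1/49 - 1/64 ± ...
= 0.8262
(Full series converges to +π²/12 ≈ +0.8225)

S_11 = 0.8262


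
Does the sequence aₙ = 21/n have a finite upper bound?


a₁ = 21, a₂ = 21/2, a₃ = 21/3, ...
0 < aₙ ≤ 21 for all n ≥ 1
Lower bound: 0, Upper bound: 21
The sequence IS bounded

Bounded (0 < aₙ ≤ 21)


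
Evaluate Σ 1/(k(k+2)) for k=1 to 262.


1/(k(k+2)) = (1/2)·(1/k - 1/(k+2)) (partial fractions)
Telescoping: Σ = (1/2)·(1 + 1/2 - 1/263 - 1/264) = 103621/138864

Sum = 103621/138864


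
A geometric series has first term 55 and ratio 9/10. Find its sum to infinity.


S∞ = a₁/(1-r) = 55/(1 - 9/10)
= 55/(1/10)
= 550

S∞ = 550


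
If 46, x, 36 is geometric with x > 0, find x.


GM = √(46×36) = √1656 = 40.694

GM = 40.694


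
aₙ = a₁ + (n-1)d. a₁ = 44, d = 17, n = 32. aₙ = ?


aₙ = a₁ + (n-1)d
= 44 + (32-1)×17
= 44 + 527
= 571

a_32 = 571


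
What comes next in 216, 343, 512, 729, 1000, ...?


Pattern: perfect cubes: n³
Terms: 216, 343, 512, 729, 1000
Next term = 1331

Next term = 1331


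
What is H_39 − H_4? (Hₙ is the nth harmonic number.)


Σₖ₌5^39 1/k = 1/5 + 1/6 + 1/7 + ... + 1/39
= 1054116518590033/485721041551200
≈ 2.1702

Sum = 1054116518590033/485721041551200 ≈ 2.1702


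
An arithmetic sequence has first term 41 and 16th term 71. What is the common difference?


d = (aₙ - a₁)/(n-1)
= (71 - 41)/(16-1)
= 30/15 = 2

d = 2


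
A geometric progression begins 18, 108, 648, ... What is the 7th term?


aₙ = a₁·r^(n-1)
= 18×6^6
= 18×46656
= 839808

a_7 = 839808


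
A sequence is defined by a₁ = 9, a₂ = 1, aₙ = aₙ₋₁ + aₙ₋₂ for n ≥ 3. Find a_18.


Computing iteratively: 9, 1, 10, 11, 21, 32, 53, 85, 138, 223, 361, 584, ...
a_18 = 10480

a_18 = 10480


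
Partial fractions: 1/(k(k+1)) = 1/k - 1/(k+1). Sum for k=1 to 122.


1/(k(k+1)) = 1/k - 1/(k+1) (partial fractions)
Telescoping: Σ = 1 - 1/123 = 122/123

Sum = 122/123


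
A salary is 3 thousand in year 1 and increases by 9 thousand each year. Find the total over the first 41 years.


aₙ = 3 + (41-1)×9 = 363
Sₙ = n(a₁+aₙ)/2 = 41×(3+363)/2
= 41×366/2 = 7503

S_41 = 7503


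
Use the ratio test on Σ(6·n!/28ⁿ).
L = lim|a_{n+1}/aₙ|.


aₙ = 6·n!/28^n
a_{n+1}/aₙ = (n+1)!/28^(n+1) × 28^n/n!  (constant 6 cancels)
= (n+1)/28
L = lim(n→∞) (n+1)/28 = ∞
L > 1 → series DIVERGES

Diverges (ratio test: L = ∞ > 1)


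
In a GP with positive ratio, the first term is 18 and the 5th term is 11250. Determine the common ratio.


r^(n-1) = aₙ/a₁
r^4 = 11250/18 = 625
r = 625^(1/4)
= ±5; taking r > 0 gives r = 5

r = 5


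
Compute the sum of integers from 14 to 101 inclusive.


Σₖ₌14^101 k = Σₖ₌₁^101 k − Σₖ₌₁^13 k
= 101·102/2 − 13·14/2
= 5151 − 91 = 5060

Σk = 5060


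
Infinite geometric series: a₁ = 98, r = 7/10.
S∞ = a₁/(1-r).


S∞ = a₁/(1-r) = 98/(1 - 7/10)
= 98/(3/10)
= 980/3

S∞ = 980/3


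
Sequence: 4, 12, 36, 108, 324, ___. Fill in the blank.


Pattern: geometric (r=3)
Terms: 4, 12, 36, 108, 324
Next term = 972

Next term = 972


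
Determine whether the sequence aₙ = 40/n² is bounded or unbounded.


a₁ = 40, a₂ = 40/4, a₃ = 40/9, ...
0 < aₙ ≤ 40 for all n ≥ 1
The sequence IS bounded

Bounded (0 < aₙ ≤ 40)


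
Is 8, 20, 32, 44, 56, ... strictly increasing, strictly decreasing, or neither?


Differences: 12, 12, 12, 12
All differences > 0 → strictly INCREASING

Monotonically increasing


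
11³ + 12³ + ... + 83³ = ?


Σₖ₌11^83 k³ = [83·84/2]² − [10·11/2]²
= 12152196 − 3025 = 12149171

Σk³ = 12149171


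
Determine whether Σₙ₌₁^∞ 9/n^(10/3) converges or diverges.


p-series test: Σ c/n^p converges if p > 1, diverges if p ≤ 1 (constant c > 0 doesn't affect convergence).
p = 10/3
10/3 > 1 → CONVERGES

Converges (p = 10/3 > 1)


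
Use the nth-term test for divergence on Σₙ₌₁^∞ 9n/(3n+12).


lim(n→∞) 9n/(3n+12) = 9/3 = 3  (divide numerator and denominator by n)
lim aₙ = 3 ≠ 0 → series DIVERGES

Diverges (lim aₙ = 3 ≠ 0)


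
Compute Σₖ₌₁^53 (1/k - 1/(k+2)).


Telescoping with gap 2: two head and two tail terms survive.
= (1 + 1/2) - (1/54 + 1/55)
= 3/2 - 1/54 - 1/55 = 2173/1485

Sum = 2173/1485


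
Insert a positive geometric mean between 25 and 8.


GM = √(25×8) = √200 = 14.1421

GM = 14.1421


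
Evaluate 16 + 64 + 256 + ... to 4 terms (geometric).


Sₙ = 16×(4^4 - 1)/(4 - 1)
= 16×(256 - 1)/3
= 16×255/3
= 1360

S_4 = 1360


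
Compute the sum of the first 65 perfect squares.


n = 65
n(n+1)(2n+1)/6 = 65×66×131/6
= 561990/6 = 93665

Σk² = 93665


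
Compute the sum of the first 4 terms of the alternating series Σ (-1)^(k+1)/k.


S = 1 - 1/2 + 1/3 - 1/4
= 0.5833
(Full series converges to +ln(2) ≈ +0.6931)

S_4 = 0.5833


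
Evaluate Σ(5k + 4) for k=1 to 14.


Σ(5k+4) = 5·Σk + 4·n
= 5·105 + 4·14
= 525 + 56 = 581

Σ = 581


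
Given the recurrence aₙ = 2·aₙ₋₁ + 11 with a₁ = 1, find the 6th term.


Computing step by step:
a_1 = 1
a_2 = 13
a_3 = 37
a_4 = 85
a_5 = 181
a_6 = 373


a_6 = 373


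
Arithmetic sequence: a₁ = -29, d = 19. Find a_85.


aₙ = a₁ + (n-1)d
= -29 + (85-1)×19
= -29 + 1596
= 1567

a_85 = 1567


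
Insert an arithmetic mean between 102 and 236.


AM = (102 + 236)/2 = 338/2 = 169

AM = 169


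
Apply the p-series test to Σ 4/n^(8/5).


p-series test: Σ c/n^p converges if p > 1, diverges if p ≤ 1 (constant c > 0 doesn't affect convergence).
p = 8/5
8/5 > 1 → CONVERGES

Converges (p = 8/5 > 1)


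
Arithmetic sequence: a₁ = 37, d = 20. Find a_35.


aₙ = a₁ + (n-1)d
= 37 + (35-1)×20
= 37 + 680
= 717

a_35 = 717


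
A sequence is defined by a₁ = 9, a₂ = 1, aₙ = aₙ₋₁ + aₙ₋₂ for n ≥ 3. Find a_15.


Computing iteratively: 9, 1, 10, 11, 21, 32, 53, 85, 138, 223, 361, 584, ...
a_15 = 2474

a_15 = 2474


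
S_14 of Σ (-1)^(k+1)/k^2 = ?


S = 1 - 1/4 + 1/9 - 1/16 + 1/25 - 1/36 + 1/49 - 1/64 ± ...
= 0.8201
(Full series converges to +π²/12 ≈ +0.8225)

S_14 = 0.8201


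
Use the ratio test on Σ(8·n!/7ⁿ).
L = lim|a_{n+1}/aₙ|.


aₙ = 8·n!/7^n
a_{n+1}/aₙ = (n+1)!/7^(n+1) × 7^n/n!  (constant 8 cancels)
= (n+1)/7
L = lim(n→∞) (n+1)/7 = ∞
L > 1 → series DIVERGES

Diverges (ratio test: L = ∞ > 1)


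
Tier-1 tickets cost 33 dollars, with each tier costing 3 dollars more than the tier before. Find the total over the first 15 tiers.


aₙ = 33 + (15-1)×3 = 75
Sₙ = n(a₁+aₙ)/2 = 15×(33+75)/2
= 15×108/2 = 810

S_15 = 810


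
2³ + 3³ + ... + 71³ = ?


Σₖ₌2^71 k³ = [71·72/2]² − [1·2/2]²
= 6533136 − 1 = 6533135

Σk³ = 6533135


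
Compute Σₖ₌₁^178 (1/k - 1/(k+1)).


Telescoping: adjacent terms cancel.
= 1/1 - 1/179
= 1 - 1/179 = 178/179

Sum = 178/179


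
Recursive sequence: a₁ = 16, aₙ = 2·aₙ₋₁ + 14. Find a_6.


Computing step by step:
a_1 = 16
a_2 = 46
a_3 = 106
a_4 = 226
a_5 = 466
a_6 = 946


a_6 = 946


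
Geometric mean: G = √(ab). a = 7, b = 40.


GM = √(7×40) = √280 = 16.7332

GM = 16.7332


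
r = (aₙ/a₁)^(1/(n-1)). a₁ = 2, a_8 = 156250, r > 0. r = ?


r^(n-1) = aₙ/a₁
r^7 = 156250/2 = 78125
r = 78125^(1/7)
= 5

r = 5


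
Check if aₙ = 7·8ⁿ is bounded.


aₙ = 7·8ⁿ → as n→∞, aₙ→∞ (since base 8 > 1)
No finite upper bound exists
The sequence is UNBOUNDED

Unbounded (aₙ → ∞ as n → ∞)


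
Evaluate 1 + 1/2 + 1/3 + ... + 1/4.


H_4 = 1/1 + 1/2 + 1/3 + 1/4
= 25/12
≈ 2.0833

H_4 = 25/12 ≈ 2.0833


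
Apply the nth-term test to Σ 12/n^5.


lim(n→∞) 12/n^5 = 0
lim aₙ = 0 → nth-term test is INCONCLUSIVE
(Need other tests; this is actually a convergent p-series with p=5 > 1)

Inconclusive (lim aₙ = 0; need another test)


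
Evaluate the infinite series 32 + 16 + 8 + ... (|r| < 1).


S∞ = a₁/(1-r) = 32/(1 - 1/2)
= 32/(1/2)
= 64

S∞ = 64


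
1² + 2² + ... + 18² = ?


n = 18
n(n+1)(2n+1)/6 = 18×19×37/6
= 12654/6 = 2109

Σk² = 2109


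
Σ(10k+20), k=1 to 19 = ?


Σ(10k+20) = 10·Σk + 20·n
= 10·190 + 20·19
= 1900 + 380 = 2280

Σ = 2280


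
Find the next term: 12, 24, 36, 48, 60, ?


Pattern: arithmetic (d=12)
Terms: 12, 24, 36, 48, 60
Next term = 72

Next term = 72


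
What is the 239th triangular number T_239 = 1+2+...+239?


n(n+1)/2 = 239×240/2 = 57360/2 = 28680

Σk = 28680


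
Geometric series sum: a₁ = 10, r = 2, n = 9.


Sₙ = 10×(2^9 - 1)/(2 - 1)
= 10×(512 - 1)/1
= 10×511/1
= 5110

S_9 = 5110


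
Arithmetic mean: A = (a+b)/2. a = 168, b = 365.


AM = (168 + 365)/2 = 533/2 = 266.5

AM = 266.5


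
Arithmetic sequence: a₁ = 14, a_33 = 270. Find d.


d = (aₙ - a₁)/(n-1)
= (270 - 14)/(33-1)
= 256/32 = 8

d = 8


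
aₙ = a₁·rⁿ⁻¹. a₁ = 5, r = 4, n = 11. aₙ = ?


aₙ = a₁·r^(n-1)
= 5×4^10
= 5×1048576
= 5242880

a_11 = 5242880


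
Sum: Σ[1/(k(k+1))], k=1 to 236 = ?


1/(k(k+1)) = 1/k - 1/(k+1) (partial fractions)
Telescoping: Σ = 1 - 1/237 = 236/237

Sum = 236/237


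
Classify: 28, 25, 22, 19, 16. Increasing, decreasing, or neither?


Differences: -3, -3, -3, -3
All differences < 0 → strictly DECREASING

Monotonically decreasing


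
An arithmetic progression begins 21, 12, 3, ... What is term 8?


aₙ = a₁ + (n-1)d
= 21 + (8-1)×-9
= 21 - 63
= -42

a_8 = -42


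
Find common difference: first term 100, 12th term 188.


d = (aₙ - a₁)/(n-1)
= (188 - 100)/(12-1)
= 88/11 = 8

d = 8


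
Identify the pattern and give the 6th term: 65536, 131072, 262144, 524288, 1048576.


Pattern: powers of 2: 2ⁿ
Terms: 65536, 131072, 262144, 524288, 1048576
Next term = 2097152

Next term = 2097152


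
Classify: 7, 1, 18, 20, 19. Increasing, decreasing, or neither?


Differences: -6, 17, 2, -1
Difference at position 2 is +17 (> 0) but position 1 is -6 (< 0) — sequence both rises and falls
→ NOT monotonic

Not monotonic


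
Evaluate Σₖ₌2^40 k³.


Σₖ₌2^40 k³ = [40·41/2]² − [1·2/2]²
= 672400 − 1 = 672399

Σk³ = 672399


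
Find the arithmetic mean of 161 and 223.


AM = (161 + 223)/2 = 384/2 = 192

AM = 192


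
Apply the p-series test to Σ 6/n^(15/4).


p-series test: Σ c/n^p converges if p > 1, diverges if p ≤ 1 (constant c > 0 doesn't affect convergence).
p = 15/4
15/4 > 1 → CONVERGES

Converges (p = 15/4 > 1)


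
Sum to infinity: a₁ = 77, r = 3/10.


S∞ = a₁/(1-r) = 77/(1 - 3/10)
= 77/(7/10)
= 110

S∞ = 110


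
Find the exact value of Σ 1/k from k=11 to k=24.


Σₖ₌11^24 1/k = 1/11 + 1/12 + 1/13 + ... + 1/24
= 4534977911/5354228880
≈ 0.847

Sum = 4534977911/5354228880 ≈ 0.847


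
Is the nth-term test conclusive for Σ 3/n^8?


lim(n→∞) 3/n^8 = 0
lim aₙ = 0 → nth-term test is INCONCLUSIVE
(Need other tests; this is actually a convergent p-series with p=8 > 1)

Inconclusive (lim aₙ = 0; need another test)


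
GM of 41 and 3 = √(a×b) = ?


GM = √(41×3) = √123 = 11.0905

GM = 11.0905


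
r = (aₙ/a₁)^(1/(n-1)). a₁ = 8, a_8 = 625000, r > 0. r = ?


r^(n-1) = aₙ/a₁
r^7 = 625000/8 = 78125
r = 78125^(1/7)
= 5

r = 5


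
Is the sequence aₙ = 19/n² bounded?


a₁ = 19, a₂ = 19/4, a₃ = 19/9, ...
0 < aₙ ≤ 19 for all n ≥ 1
The sequence IS bounded

Bounded (0 < aₙ ≤ 19)


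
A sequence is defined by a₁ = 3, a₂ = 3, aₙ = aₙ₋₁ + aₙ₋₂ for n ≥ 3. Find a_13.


Computing iteratively: 3, 3, 6, 9, 15, 24, 39, 63, 102, 165, 267, 432, ...
a_13 = 699

a_13 = 699


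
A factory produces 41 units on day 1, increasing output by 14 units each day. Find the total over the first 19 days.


aₙ = 41 + (19-1)×14 = 293
Sₙ = n(a₁+aₙ)/2 = 19×(41+293)/2
= 19×334/2 = 3173

S_19 = 3173


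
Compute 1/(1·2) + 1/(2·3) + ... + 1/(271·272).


1/(k(k+1)) = 1/k - 1/(k+1) (partial fractions)
Telescoping: Σ = 1 - 1/272 = 271/272

Sum = 271/272


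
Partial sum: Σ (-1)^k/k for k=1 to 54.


S = -1 + 1/2 - 1/3 + 1/4 - 1/5 + 1/6 - 1/7 + 1/8 ± ...
= -0.684
(Full series converges to -ln(2) ≈ -0.6931)

S_54 = -0.684


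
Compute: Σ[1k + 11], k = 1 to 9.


Σ(1k+11) = 1·Σk + 11·n
= 1·45 + 11·9
= 45 + 99 = 144

Σ = 144


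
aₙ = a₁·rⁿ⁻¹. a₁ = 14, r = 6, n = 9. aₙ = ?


aₙ = a₁·r^(n-1)
= 14×6^8
= 14×1679616
= 23514624

a_9 = 23514624


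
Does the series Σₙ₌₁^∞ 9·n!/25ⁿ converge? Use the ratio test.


aₙ = 9·n!/25^n
a_{n+1}/aₙ = (n+1)!/25^(n+1) × 25^n/n!  (constant 9 cancels)
= (n+1)/25
L = lim(n→∞) (n+1)/25 = ∞
L > 1 → series DIVERGES

Diverges (ratio test: L = ∞ > 1)


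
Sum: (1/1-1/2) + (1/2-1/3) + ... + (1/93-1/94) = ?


Telescoping: adjacent terms cancel.
= 1/1 - 1/94
= 1 - 1/94 = 93/94

Sum = 93/94


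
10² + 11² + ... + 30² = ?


Σₖ₌10^30 k² = Σₖ₌₁^30 k² − Σₖ₌₁^9 k²
= 30·31·61/6 − 9·10·19/6
= 9455 − 285 = 9170

Σk² = 9170


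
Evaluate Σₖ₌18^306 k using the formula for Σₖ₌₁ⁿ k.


Σₖ₌18^306 k = Σₖ₌₁^306 k − Σₖ₌₁^17 k
= 306·307/2 − 17·18/2
= 46971 − 153 = 46818

Σk = 46818


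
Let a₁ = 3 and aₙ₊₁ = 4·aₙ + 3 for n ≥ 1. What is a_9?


Computing step by step:
a_1 = 3
a_2 = 15
a_3 = 63
a_4 = 255
a_5 = 1023
a_6 = 4095
a_7 = 16383
a_8 = 65535
a_9 = 262143


a_9 = 262143


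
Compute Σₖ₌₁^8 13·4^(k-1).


Sₙ = 13×(4^8 - 1)/(4 - 1)
= 13×(65536 - 1)/3
= 13×65535/3
= 283985

S_8 = 283985


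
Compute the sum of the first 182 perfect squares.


n = 182
n(n+1)(2n+1)/6 = 182×183×365/6
= 12156690/6 = 2026115

Σk² = 2026115


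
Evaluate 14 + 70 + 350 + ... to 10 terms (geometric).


Sₙ = 14×(5^10 - 1)/(5 - 1)
= 14×(9765625 - 1)/4
= 14×9765624/4
= 34179684

S_10 = 34179684


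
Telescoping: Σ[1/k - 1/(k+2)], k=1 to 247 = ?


Telescoping with gap 2: two head and two tail terms survive.
= (1 + 1/2) - (1/248 + 1/249)
= 3/2 - 1/248 - 1/249 = 92131/61752

Sum = 92131/61752


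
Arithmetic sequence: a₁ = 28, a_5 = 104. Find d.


d = (aₙ - a₁)/(n-1)
= (104 - 28)/(5-1)
= 76/4 = 19

d = 19


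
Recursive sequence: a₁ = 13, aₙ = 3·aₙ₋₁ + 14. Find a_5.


Computing step by step:
a_1 = 13
a_2 = 53
a_3 = 173
a_4 = 533
a_5 = 1613


a_5 = 1613


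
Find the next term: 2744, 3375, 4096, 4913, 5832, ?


Pattern: perfect cubes: n³
Terms: 2744, 3375, 4096, 4913, 5832
Next term = 6859

Next term = 6859


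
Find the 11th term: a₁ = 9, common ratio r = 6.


aₙ = a₁·r^(n-1)
= 9×6^10
= 9×60466176
= 544195584

a_11 = 544195584


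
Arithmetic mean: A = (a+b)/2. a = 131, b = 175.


AM = (131 + 175)/2 = 306/2 = 153

AM = 153


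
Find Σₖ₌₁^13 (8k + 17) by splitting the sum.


Σ(8k+17) = 8·Σk + 17·n
= 8·91 + 17·13
= 728 + 221 = 949

Σ = 949


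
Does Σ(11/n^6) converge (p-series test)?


p-series test: Σ c/n^p converges if p > 1, diverges if p ≤ 1 (constant c > 0 doesn't affect convergence).
p = 6
6 > 1 → CONVERGES

Converges (p = 6 > 1)


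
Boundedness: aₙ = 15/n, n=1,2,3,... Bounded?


a₁ = 15, a₂ = 15/2, a₃ = 15/3, ...
0 < aₙ ≤ 15 for all n ≥ 1
Lower bound: 0, Upper bound: 15
The sequence IS bounded

Bounded (0 < aₙ ≤ 15)


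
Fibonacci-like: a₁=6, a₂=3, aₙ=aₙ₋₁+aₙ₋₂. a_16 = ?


Computing iteratively: 6, 3, 9, 12, 21, 33, 54, 87, 141, 228, 369, 597, ...
a_16 = 4092

a_16 = 4092


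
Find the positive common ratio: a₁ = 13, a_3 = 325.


r^(n-1) = aₙ/a₁
r^2 = 325/13 = 25
r = 25^(1/2)
= ±5; taking r > 0 gives r = 5

r = 5


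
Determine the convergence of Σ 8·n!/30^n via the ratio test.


aₙ = 8·n!/30^n
a_{n+1}/aₙ = (n+1)!/30^(n+1) × 30^n/n!  (constant 8 cancels)
= (n+1)/30
L = lim(n→∞) (n+1)/30 = ∞
L > 1 → series DIVERGES

Diverges (ratio test: L = ∞ > 1)


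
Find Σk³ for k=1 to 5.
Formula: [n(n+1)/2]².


n(n+1)/2 = 5×6/2 = 15
Σk³ = 15² = 225

Σk³ = 225


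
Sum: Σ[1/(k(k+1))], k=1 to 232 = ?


1/(k(k+1)) = 1/k - 1/(k+1) (partial fractions)
Telescoping: Σ = 1 - 1/233 = 232/233

Sum = 232/233


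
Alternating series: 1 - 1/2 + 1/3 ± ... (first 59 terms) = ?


S = 1 - 1/2 + 1/3 - 1/4 + 1/5 - 1/6 + 1/7 - 1/8 ± ...
= 0.7015
(Full series converges to +ln(2) ≈ +0.6931)

S_59 = 0.7015


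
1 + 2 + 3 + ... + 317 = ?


n(n+1)/2 = 317×318/2 = 100806/2 = 50403

Σk = 50403


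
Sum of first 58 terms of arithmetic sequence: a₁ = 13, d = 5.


aₙ = 13 + (58-1)×5 = 298
Sₙ = n(a₁+aₙ)/2 = 58×(13+298)/2
= 58×311/2 = 9019

S_58 = 9019


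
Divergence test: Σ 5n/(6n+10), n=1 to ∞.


lim(n→∞) 5n/(6n+10) = 5/6 = 5/6  (divide numerator and denominator by n)
lim aₙ = 5/6 ≠ 0 → series DIVERGES

Diverges (lim aₙ = 5/6 ≠ 0)


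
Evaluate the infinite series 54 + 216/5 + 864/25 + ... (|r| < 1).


S∞ = a₁/(1-r) = 54/(1 - 4/5)
= 54/(1/5)
= 270

S∞ = 270


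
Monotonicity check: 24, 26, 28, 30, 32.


Differences: 2, 2, 2, 2
All differences > 0 → strictly INCREASING

Monotonically increasing


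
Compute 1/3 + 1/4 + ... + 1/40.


Σₖ₌3^40 1/k = 1/3 + 1/4 + 1/5 + ... + 1/40
= 1349596818867013/485721041551200
≈ 2.7785

Sum = 1349596818867013/485721041551200 ≈ 2.7785


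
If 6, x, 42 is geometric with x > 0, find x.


GM = √(6×42) = √252 = 15.8745

GM = 15.8745


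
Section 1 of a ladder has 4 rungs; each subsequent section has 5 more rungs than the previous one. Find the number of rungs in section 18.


aₙ = a₁ + (n-1)d
= 4 + (18-1)×5
= 4 + 85
= 89

a_18 = 89


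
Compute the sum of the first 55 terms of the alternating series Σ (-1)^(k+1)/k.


S = 1 - 1/2 + 1/3 - 1/4 + 1/5 - 1/6 + 1/7 - 1/8 ± ...
= 0.7022
(Full series converges to +ln(2) ≈ +0.6931)

S_55 = 0.7022


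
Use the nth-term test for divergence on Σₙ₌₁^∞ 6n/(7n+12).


lim(n→∞) 6n/(7n+12) = 6/7 = 6/7  (divide numerator and denominator by n)
lim aₙ = 6/7 ≠ 0 → series DIVERGES

Diverges (lim aₙ = 6/7 ≠ 0)


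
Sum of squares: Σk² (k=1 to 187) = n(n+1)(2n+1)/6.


n = 187
n(n+1)(2n+1)/6 = 187×188×375/6
= 13183500/6 = 2197250

Σk² = 2197250


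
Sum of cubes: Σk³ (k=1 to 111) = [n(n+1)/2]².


n(n+1)/2 = 111×112/2 = 6216
Σk³ = 6216² = 38638656

Σk³ = 38638656


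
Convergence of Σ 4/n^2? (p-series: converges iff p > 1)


p-series test: Σ c/n^p converges if p > 1, diverges if p ≤ 1 (constant c > 0 doesn't affect convergence).
p = 2
2 > 1 → CONVERGES

Converges (p = 2 > 1)


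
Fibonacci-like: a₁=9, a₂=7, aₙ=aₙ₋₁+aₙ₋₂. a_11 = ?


Computing iteratively: 9, 7, 16, 23, 39, 62, 101, 163, 264, 427, 691
a_11 = 691

a_11 = 691


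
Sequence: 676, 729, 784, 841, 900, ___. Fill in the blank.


Pattern: perfect squares: n²
Terms: 676, 729, 784, 841, 900
Next term = 961

Next term = 961


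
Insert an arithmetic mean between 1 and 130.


AM = (1 + 130)/2 = 131/2 = 65.5

AM = 65.5


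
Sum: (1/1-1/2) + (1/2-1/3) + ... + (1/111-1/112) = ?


Telescoping: adjacent terms cancel.
= 1/1 - 1/112
= 1 - 1/112 = 111/112

Sum = 111/112


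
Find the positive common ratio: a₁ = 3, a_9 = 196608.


r^(n-1) = aₙ/a₁
r^8 = 196608/3 = 65536
r = 65536^(1/8)
= ±4; taking r > 0 gives r = 4

r = 4


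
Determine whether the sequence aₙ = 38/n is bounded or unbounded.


a₁ = 38, a₂ = 38/2, a₃ = 38/3, ...
0 < aₙ ≤ 38 for all n ≥ 1
Lower bound: 0, Upper bound: 38
The sequence IS bounded

Bounded (0 < aₙ ≤ 38)


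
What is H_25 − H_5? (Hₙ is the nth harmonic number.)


Σₖ₌6^25 1/k = 1/6 + 1/7 + 1/8 + ... + 1/25
= 13676707007/8923714800
≈ 1.5326

Sum = 13676707007/8923714800 ≈ 1.5326


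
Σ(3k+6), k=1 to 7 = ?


Σ(3k+6) = 3·Σk + 6·n
= 3·28 + 6·7
= 84 + 42 = 126

Σ = 126


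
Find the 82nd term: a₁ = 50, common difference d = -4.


aₙ = a₁ + (n-1)d
= 50 + (82-1)×-4
= 50 - 324
= -274

a_82 = -274


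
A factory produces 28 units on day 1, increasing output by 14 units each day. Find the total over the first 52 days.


aₙ = 28 + (52-1)×14 = 742
Sₙ = n(a₁+aₙ)/2 = 52×(28+742)/2
= 52×770/2 = 20020

S_52 = 20020


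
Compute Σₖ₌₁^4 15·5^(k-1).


Sₙ = 15×(5^4 - 1)/(5 - 1)
= 15×(625 - 1)/4
= 15×624/4
= 2340

S_4 = 2340


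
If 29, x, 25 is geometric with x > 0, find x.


GM = √(29×25) = √725 = 26.9258

GM = 26.9258


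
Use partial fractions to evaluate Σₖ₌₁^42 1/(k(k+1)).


1/(k(k+1)) = 1/k - 1/(k+1) (partial fractions)
Telescoping: Σ = 1 - 1/43 = 42/43

Sum = 42/43


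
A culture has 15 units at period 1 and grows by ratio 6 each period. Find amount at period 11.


aₙ = a₁·r^(n-1)
= 15×6^10
= 15×60466176
= 906992640

a_11 = 906992640


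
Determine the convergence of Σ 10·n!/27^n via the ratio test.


aₙ = 10·n!/27^n
a_{n+1}/aₙ = (n+1)!/27^(n+1) × 27^n/n!  (constant 10 cancels)
= (n+1)/27
L = lim(n→∞) (n+1)/27 = ∞
L > 1 → series DIVERGES

Diverges (ratio test: L = ∞ > 1)


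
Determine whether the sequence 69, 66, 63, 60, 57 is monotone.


Differences: -3, -3, -3, -3
All differences < 0 → strictly DECREASING

Monotonically decreasing


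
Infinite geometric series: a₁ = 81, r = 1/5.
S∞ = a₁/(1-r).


S∞ = a₁/(1-r) = 81/(1 - 1/5)
= 81/(4/5)
= 405/4

S∞ = 405/4


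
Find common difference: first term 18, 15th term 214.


d = (aₙ - a₁)/(n-1)
= (214 - 18)/(15-1)
= 196/14 = 14

d = 14


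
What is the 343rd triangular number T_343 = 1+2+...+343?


n(n+1)/2 = 343×344/2 = 117992/2 = 58996

Σk = 58996


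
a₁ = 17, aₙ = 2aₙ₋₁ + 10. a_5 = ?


Computing step by step:
a_1 = 17
a_2 = 44
a_3 = 98
a_4 = 206
a_5 = 422


a_5 = 422
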